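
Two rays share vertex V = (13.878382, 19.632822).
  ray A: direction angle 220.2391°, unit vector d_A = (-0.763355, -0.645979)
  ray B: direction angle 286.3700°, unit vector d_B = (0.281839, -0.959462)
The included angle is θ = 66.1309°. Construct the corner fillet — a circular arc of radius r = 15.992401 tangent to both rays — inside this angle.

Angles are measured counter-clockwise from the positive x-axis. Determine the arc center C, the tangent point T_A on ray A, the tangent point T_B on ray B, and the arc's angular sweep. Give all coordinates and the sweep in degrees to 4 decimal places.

center=(5.4576,-8.4433) T_A=(-4.8732,3.7646) T_B=(20.8017,-3.9360) sweep=113.8691

bisector direction at 253.3046° = (-0.287284,-0.957845)
center distance |VC| = r/sin(θ/2) = 15.992401/sin(33.0654°) = 29.311762
C = V + |VC|·bis = (5.4576,-8.4433)
T_A = V + ((C−V)·d_A)·d_A = V + 24.5647·d_A = (-4.8732,3.7646)
T_B = V + ((C−V)·d_B)·d_B = V + 24.5647·d_B = (20.8017,-3.9360)
sweep = 180° − θ = 113.8691°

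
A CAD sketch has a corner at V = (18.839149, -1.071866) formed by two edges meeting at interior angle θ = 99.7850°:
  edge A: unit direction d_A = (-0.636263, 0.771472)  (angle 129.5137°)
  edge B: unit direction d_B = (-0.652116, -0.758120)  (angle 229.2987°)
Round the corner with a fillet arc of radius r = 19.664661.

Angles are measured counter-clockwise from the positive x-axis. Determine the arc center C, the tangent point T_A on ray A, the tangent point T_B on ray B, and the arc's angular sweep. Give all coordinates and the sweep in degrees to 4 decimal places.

bisector direction at 179.4062° = (-0.999946,0.010364)
center distance |VC| = r/sin(θ/2) = 19.664661/sin(49.8925°) = 25.710915
C = V + |VC|·bis = (-6.8704,-0.8054)
T_A = V + ((C−V)·d_A)·d_A = V + 16.5636·d_A = (8.3004,11.7065)
T_B = V + ((C−V)·d_B)·d_B = V + 16.5636·d_B = (8.0378,-13.6290)
sweep = 180° − θ = 80.2150°

center=(-6.8704,-0.8054) T_A=(8.3004,11.7065) T_B=(8.0378,-13.6290) sweep=80.2150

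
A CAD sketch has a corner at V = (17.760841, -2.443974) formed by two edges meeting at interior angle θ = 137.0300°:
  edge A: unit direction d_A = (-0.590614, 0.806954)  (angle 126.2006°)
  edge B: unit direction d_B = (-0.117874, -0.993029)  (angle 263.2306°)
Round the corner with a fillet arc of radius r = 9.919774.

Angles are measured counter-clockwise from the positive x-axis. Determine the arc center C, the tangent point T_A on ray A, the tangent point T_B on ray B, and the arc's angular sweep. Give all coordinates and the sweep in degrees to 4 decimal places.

bisector direction at 194.7156° = (-0.967199,-0.254021)
center distance |VC| = r/sin(θ/2) = 9.919774/sin(68.5150°) = 10.660538
C = V + |VC|·bis = (7.4500,-5.1520)
T_A = V + ((C−V)·d_A)·d_A = V + 3.9045·d_A = (15.4548,0.7068)
T_B = V + ((C−V)·d_B)·d_B = V + 3.9045·d_B = (17.3006,-6.3213)
sweep = 180° − θ = 42.9700°

center=(7.4500,-5.1520) T_A=(15.4548,0.7068) T_B=(17.3006,-6.3213) sweep=42.9700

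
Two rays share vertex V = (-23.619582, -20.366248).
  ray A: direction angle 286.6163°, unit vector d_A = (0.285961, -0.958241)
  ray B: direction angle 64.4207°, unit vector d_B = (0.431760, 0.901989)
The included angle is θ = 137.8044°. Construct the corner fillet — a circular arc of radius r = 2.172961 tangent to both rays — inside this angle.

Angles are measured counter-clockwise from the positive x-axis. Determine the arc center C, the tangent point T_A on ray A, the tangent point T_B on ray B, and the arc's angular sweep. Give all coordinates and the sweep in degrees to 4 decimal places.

center=(-21.2976,-20.5482) T_A=(-23.3798,-21.1696) T_B=(-23.2576,-19.6100) sweep=42.1956

bisector direction at 355.5185° = (0.996943,-0.078137)
center distance |VC| = r/sin(θ/2) = 2.172961/sin(68.9022°) = 2.329086
C = V + |VC|·bis = (-21.2976,-20.5482)
T_A = V + ((C−V)·d_A)·d_A = V + 0.8384·d_A = (-23.3798,-21.1696)
T_B = V + ((C−V)·d_B)·d_B = V + 0.8384·d_B = (-23.2576,-19.6100)
sweep = 180° − θ = 42.1956°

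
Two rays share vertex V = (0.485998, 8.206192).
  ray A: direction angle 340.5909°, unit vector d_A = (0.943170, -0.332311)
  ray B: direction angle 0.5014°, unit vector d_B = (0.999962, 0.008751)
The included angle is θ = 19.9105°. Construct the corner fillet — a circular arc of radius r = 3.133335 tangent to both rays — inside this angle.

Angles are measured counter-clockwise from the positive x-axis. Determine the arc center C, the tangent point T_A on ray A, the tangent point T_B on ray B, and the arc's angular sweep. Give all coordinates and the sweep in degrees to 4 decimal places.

bisector direction at 350.5461° = (0.986418,-0.164253)
center distance |VC| = r/sin(θ/2) = 3.133335/sin(9.9552°) = 18.124444
C = V + |VC|·bis = (18.3643,5.2292)
T_A = V + ((C−V)·d_A)·d_A = V + 17.8515·d_A = (17.3230,2.2739)
T_B = V + ((C−V)·d_B)·d_B = V + 17.8515·d_B = (18.3369,8.3624)
sweep = 180° − θ = 160.0895°

center=(18.3643,5.2292) T_A=(17.3230,2.2739) T_B=(18.3369,8.3624) sweep=160.0895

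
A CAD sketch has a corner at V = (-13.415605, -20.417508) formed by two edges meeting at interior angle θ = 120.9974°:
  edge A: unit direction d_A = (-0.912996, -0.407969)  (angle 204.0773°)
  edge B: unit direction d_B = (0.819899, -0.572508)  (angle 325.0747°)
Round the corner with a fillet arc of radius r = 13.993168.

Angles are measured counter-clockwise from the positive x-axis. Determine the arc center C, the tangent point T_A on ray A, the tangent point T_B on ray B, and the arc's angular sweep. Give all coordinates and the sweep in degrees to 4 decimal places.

center=(-14.9354,-36.4233) T_A=(-20.6441,-23.6475) T_B=(-6.9242,-24.9503) sweep=59.0026

bisector direction at 264.5760° = (-0.094525,-0.995522)
center distance |VC| = r/sin(θ/2) = 13.993168/sin(60.4987°) = 16.077734
C = V + |VC|·bis = (-14.9354,-36.4233)
T_A = V + ((C−V)·d_A)·d_A = V + 7.9174·d_A = (-20.6441,-23.6475)
T_B = V + ((C−V)·d_B)·d_B = V + 7.9174·d_B = (-6.9242,-24.9503)
sweep = 180° − θ = 59.0026°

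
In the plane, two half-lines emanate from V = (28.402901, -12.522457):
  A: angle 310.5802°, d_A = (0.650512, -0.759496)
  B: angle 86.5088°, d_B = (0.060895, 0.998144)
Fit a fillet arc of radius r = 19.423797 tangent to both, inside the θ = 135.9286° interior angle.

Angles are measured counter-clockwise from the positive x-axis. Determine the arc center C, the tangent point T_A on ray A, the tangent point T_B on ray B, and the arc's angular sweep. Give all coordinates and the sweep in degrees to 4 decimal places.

center=(48.2694,-5.8581) T_A=(33.5171,-18.4935) T_B=(28.8816,-4.6752) sweep=44.0714

bisector direction at 18.5445° = (0.948077,0.318041)
center distance |VC| = r/sin(θ/2) = 19.423797/sin(67.9643°) = 20.954519
C = V + |VC|·bis = (48.2694,-5.8581)
T_A = V + ((C−V)·d_A)·d_A = V + 7.8618·d_A = (33.5171,-18.4935)
T_B = V + ((C−V)·d_B)·d_B = V + 7.8618·d_B = (28.8816,-4.6752)
sweep = 180° − θ = 44.0714°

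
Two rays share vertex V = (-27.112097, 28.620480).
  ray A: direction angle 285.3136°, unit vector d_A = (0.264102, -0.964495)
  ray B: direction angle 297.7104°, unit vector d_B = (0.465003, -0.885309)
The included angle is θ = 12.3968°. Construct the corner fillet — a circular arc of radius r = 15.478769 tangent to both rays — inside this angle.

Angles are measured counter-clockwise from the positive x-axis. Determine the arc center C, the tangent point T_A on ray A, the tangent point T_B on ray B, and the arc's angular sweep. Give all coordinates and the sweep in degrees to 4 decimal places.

center=(25.4573,-104.7528) T_A=(10.5281,-108.8408) T_B=(39.1608,-97.5552) sweep=167.6032

bisector direction at 291.5120° = (0.366696,-0.930341)
center distance |VC| = r/sin(θ/2) = 15.478769/sin(6.1984°) = 143.359642
C = V + |VC|·bis = (25.4573,-104.7528)
T_A = V + ((C−V)·d_A)·d_A = V + 142.5216·d_A = (10.5281,-108.8408)
T_B = V + ((C−V)·d_B)·d_B = V + 142.5216·d_B = (39.1608,-97.5552)
sweep = 180° − θ = 167.6032°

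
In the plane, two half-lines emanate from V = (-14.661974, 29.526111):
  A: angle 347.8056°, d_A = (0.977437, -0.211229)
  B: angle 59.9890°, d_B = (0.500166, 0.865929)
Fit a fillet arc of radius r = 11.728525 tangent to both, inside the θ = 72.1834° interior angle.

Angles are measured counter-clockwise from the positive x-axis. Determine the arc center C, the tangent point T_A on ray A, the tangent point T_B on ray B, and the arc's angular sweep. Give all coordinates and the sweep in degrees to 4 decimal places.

bisector direction at 23.8973° = (0.914273,0.405099)
center distance |VC| = r/sin(θ/2) = 11.728525/sin(36.0917°) = 19.909925
C = V + |VC|·bis = (3.5411,37.5916)
T_A = V + ((C−V)·d_A)·d_A = V + 16.0887·d_A = (1.0637,26.1277)
T_B = V + ((C−V)·d_B)·d_B = V + 16.0887·d_B = (-6.6149,43.4578)
sweep = 180° − θ = 107.8166°

center=(3.5411,37.5916) T_A=(1.0637,26.1277) T_B=(-6.6149,43.4578) sweep=107.8166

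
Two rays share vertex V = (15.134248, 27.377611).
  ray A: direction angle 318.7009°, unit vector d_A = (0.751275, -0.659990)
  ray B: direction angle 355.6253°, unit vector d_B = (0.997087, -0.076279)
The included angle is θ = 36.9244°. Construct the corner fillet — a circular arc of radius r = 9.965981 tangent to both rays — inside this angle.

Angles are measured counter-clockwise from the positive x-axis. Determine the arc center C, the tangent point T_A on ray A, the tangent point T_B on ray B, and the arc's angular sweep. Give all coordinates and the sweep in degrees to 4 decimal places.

bisector direction at 337.1631° = (0.921613,-0.388109)
center distance |VC| = r/sin(θ/2) = 9.965981/sin(18.4622°) = 31.470299
C = V + |VC|·bis = (44.1377,15.1637)
T_A = V + ((C−V)·d_A)·d_A = V + 29.8506·d_A = (37.5603,7.6765)
T_B = V + ((C−V)·d_B)·d_B = V + 29.8506·d_B = (44.8979,25.1006)
sweep = 180° − θ = 143.0756°

center=(44.1377,15.1637) T_A=(37.5603,7.6765) T_B=(44.8979,25.1006) sweep=143.0756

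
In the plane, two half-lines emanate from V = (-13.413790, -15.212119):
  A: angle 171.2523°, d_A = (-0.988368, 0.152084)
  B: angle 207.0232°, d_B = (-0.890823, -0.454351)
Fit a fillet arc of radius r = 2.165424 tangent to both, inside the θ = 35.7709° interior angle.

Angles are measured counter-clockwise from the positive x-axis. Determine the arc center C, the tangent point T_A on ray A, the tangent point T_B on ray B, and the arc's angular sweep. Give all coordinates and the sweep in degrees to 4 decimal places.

center=(-20.3752,-16.3319) T_A=(-20.0458,-14.1916) T_B=(-19.3913,-18.2609) sweep=144.2291

bisector direction at 189.1378° = (-0.987309,-0.158809)
center distance |VC| = r/sin(θ/2) = 2.165424/sin(17.8854°) = 7.050858
C = V + |VC|·bis = (-20.3752,-16.3319)
T_A = V + ((C−V)·d_A)·d_A = V + 6.7101·d_A = (-20.0458,-14.1916)
T_B = V + ((C−V)·d_B)·d_B = V + 6.7101·d_B = (-19.3913,-18.2609)
sweep = 180° − θ = 144.2291°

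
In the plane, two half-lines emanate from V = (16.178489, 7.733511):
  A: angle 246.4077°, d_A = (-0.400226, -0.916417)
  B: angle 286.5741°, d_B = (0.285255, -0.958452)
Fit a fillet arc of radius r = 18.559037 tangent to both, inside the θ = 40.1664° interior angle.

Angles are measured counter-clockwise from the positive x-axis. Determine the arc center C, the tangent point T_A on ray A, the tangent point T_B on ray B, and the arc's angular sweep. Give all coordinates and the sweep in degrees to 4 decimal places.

center=(12.8704,-46.2126) T_A=(-4.1374,-38.7848) T_B=(30.6583,-40.9185) sweep=139.8336

bisector direction at 266.4909° = (-0.061207,-0.998125)
center distance |VC| = r/sin(θ/2) = 18.559037/sin(20.0832°) = 54.047421
C = V + |VC|·bis = (12.8704,-46.2126)
T_A = V + ((C−V)·d_A)·d_A = V + 50.7611·d_A = (-4.1374,-38.7848)
T_B = V + ((C−V)·d_B)·d_B = V + 50.7611·d_B = (30.6583,-40.9185)
sweep = 180° − θ = 139.8336°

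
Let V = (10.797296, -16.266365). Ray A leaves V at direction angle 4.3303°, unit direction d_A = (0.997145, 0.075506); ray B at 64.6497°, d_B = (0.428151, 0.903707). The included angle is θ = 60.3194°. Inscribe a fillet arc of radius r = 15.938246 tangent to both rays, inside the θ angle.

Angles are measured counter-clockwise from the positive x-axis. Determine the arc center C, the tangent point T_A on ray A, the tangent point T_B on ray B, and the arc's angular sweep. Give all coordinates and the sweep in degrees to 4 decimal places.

center=(36.9446,1.6974) T_A=(38.1480,-14.1953) T_B=(22.5411,8.5214) sweep=119.6806

bisector direction at 34.4900° = (0.824225,0.566262)
center distance |VC| = r/sin(θ/2) = 15.938246/sin(30.1597°) = 31.723463
C = V + |VC|·bis = (36.9446,1.6974)
T_A = V + ((C−V)·d_A)·d_A = V + 27.4290·d_A = (38.1480,-14.1953)
T_B = V + ((C−V)·d_B)·d_B = V + 27.4290·d_B = (22.5411,8.5214)
sweep = 180° − θ = 119.6806°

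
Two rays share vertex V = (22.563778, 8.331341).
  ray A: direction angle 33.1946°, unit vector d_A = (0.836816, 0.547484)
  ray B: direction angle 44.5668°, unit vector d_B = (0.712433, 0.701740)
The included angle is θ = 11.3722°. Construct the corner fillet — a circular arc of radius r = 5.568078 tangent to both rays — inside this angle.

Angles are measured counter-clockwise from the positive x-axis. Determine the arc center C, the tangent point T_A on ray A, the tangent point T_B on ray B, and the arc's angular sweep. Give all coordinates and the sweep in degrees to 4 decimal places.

bisector direction at 38.8807° = (0.778455,0.627701)
center distance |VC| = r/sin(θ/2) = 5.568078/sin(5.6861°) = 56.198738
C = V + |VC|·bis = (66.3119,43.6073)
T_A = V + ((C−V)·d_A)·d_A = V + 55.9222·d_A = (69.3604,38.9479)
T_B = V + ((C−V)·d_B)·d_B = V + 55.9222·d_B = (62.4046,47.5742)
sweep = 180° − θ = 168.6278°

center=(66.3119,43.6073) T_A=(69.3604,38.9479) T_B=(62.4046,47.5742) sweep=168.6278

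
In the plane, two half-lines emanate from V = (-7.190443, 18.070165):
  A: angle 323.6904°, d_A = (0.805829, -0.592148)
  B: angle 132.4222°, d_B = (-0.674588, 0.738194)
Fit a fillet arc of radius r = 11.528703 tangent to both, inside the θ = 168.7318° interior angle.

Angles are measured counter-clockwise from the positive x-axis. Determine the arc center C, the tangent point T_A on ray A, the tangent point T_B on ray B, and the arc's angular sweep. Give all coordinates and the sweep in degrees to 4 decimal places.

bisector direction at 48.0563° = (0.668400,0.743802)
center distance |VC| = r/sin(θ/2) = 11.528703/sin(84.3659°) = 11.584667
C = V + |VC|·bis = (0.5527,26.6869)
T_A = V + ((C−V)·d_A)·d_A = V + 1.1373·d_A = (-6.2740,17.3967)
T_B = V + ((C−V)·d_B)·d_B = V + 1.1373·d_B = (-7.9577,18.9097)
sweep = 180° − θ = 11.2682°

center=(0.5527,26.6869) T_A=(-6.2740,17.3967) T_B=(-7.9577,18.9097) sweep=11.2682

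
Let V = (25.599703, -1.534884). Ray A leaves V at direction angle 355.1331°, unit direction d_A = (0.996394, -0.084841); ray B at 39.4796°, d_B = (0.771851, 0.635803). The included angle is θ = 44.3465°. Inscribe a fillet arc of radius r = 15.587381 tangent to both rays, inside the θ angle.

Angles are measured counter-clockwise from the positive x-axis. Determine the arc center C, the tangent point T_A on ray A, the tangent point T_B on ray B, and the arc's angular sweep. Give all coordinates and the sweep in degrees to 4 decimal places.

bisector direction at 17.3064° = (0.954728,0.297481)
center distance |VC| = r/sin(θ/2) = 15.587381/sin(22.1732°) = 41.301088
C = V + |VC|·bis = (65.0310,10.7514)
T_A = V + ((C−V)·d_A)·d_A = V + 38.2467·d_A = (63.7085,-4.7798)
T_B = V + ((C−V)·d_B)·d_B = V + 38.2467·d_B = (55.1205,22.7825)
sweep = 180° − θ = 135.6535°

center=(65.0310,10.7514) T_A=(63.7085,-4.7798) T_B=(55.1205,22.7825) sweep=135.6535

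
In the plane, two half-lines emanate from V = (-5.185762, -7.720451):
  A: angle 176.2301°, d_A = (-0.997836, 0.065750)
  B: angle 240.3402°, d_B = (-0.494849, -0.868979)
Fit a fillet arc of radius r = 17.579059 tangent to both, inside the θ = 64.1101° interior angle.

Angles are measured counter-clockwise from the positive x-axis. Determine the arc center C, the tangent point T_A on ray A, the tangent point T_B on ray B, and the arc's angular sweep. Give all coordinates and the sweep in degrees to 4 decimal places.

center=(-34.3532,-23.4157) T_A=(-33.1973,-5.8747) T_B=(-19.0773,-32.1147) sweep=115.8899

bisector direction at 208.2852° = (-0.880600,-0.473860)
center distance |VC| = r/sin(θ/2) = 17.579059/sin(32.0551°) = 33.122176
C = V + |VC|·bis = (-34.3532,-23.4157)
T_A = V + ((C−V)·d_A)·d_A = V + 28.0723·d_A = (-33.1973,-5.8747)
T_B = V + ((C−V)·d_B)·d_B = V + 28.0723·d_B = (-19.0773,-32.1147)
sweep = 180° − θ = 115.8899°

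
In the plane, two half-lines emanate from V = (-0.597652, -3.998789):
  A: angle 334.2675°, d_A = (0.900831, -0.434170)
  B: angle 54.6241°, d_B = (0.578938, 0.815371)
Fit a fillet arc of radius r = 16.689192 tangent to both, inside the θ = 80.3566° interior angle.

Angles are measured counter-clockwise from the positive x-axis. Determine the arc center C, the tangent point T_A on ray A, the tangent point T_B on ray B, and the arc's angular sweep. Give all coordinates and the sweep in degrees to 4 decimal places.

center=(24.4525,2.4543) T_A=(17.2065,-12.5798) T_B=(10.8446,12.1163) sweep=99.6434

bisector direction at 14.4458° = (0.968384,0.249464)
center distance |VC| = r/sin(θ/2) = 16.689192/sin(40.1783°) = 25.867964
C = V + |VC|·bis = (24.4525,2.4543)
T_A = V + ((C−V)·d_A)·d_A = V + 19.7642·d_A = (17.2065,-12.5798)
T_B = V + ((C−V)·d_B)·d_B = V + 19.7642·d_B = (10.8446,12.1163)
sweep = 180° − θ = 99.6434°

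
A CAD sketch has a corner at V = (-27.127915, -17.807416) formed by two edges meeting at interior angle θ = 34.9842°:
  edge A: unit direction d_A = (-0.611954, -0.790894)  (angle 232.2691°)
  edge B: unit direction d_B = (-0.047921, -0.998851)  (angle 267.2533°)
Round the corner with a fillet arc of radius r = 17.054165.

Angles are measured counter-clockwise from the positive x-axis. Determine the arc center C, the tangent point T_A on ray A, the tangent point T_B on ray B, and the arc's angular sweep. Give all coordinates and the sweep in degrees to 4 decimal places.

center=(-46.7557,-71.0429) T_A=(-60.2437,-60.6066) T_B=(-29.7211,-71.8602) sweep=145.0158

bisector direction at 249.7612° = (-0.345934,-0.938259)
center distance |VC| = r/sin(θ/2) = 17.054165/sin(17.4921°) = 56.738601
C = V + |VC|·bis = (-46.7557,-71.0429)
T_A = V + ((C−V)·d_A)·d_A = V + 54.1149·d_A = (-60.2437,-60.6066)
T_B = V + ((C−V)·d_B)·d_B = V + 54.1149·d_B = (-29.7211,-71.8602)
sweep = 180° − θ = 145.0158°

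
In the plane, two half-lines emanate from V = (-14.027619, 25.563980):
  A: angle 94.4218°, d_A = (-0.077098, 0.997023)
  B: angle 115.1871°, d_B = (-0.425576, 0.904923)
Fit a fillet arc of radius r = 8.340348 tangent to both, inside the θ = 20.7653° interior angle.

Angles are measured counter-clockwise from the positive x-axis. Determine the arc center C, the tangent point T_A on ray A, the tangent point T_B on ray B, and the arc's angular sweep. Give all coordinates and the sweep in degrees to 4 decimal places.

center=(-25.8527,70.3061) T_A=(-17.5372,70.9491) T_B=(-33.4001,66.7566) sweep=159.2347

bisector direction at 104.8045° = (-0.255521,0.966804)
center distance |VC| = r/sin(θ/2) = 8.340348/sin(10.3826°) = 46.278371
C = V + |VC|·bis = (-25.8527,70.3061)
T_A = V + ((C−V)·d_A)·d_A = V + 45.5206·d_A = (-17.5372,70.9491)
T_B = V + ((C−V)·d_B)·d_B = V + 45.5206·d_B = (-33.4001,66.7566)
sweep = 180° − θ = 159.2347°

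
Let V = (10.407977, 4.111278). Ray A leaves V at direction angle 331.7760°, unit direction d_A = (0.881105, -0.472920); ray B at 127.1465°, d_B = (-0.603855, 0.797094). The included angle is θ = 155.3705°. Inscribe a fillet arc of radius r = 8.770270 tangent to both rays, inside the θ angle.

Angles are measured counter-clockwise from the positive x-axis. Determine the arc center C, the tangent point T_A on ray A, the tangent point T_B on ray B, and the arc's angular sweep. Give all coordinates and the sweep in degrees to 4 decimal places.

center=(16.2426,10.9334) T_A=(12.0949,3.2058) T_B=(9.2518,5.6374) sweep=24.6295

bisector direction at 49.4613° = (0.649962,0.759967)
center distance |VC| = r/sin(θ/2) = 8.770270/sin(77.6852°) = 8.976820
C = V + |VC|·bis = (16.2426,10.9334)
T_A = V + ((C−V)·d_A)·d_A = V + 1.9146·d_A = (12.0949,3.2058)
T_B = V + ((C−V)·d_B)·d_B = V + 1.9146·d_B = (9.2518,5.6374)
sweep = 180° − θ = 24.6295°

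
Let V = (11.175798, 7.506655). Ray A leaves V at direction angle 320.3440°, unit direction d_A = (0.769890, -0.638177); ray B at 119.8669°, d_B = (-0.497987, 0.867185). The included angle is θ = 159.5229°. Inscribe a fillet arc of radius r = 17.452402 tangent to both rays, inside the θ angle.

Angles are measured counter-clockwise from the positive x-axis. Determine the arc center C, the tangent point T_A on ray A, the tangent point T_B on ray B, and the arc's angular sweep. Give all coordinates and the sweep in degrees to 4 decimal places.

center=(24.7404,18.9314) T_A=(13.6027,5.4949) T_B=(9.6060,10.2403) sweep=20.4771

bisector direction at 40.1055° = (0.764860,0.644196)
center distance |VC| = r/sin(θ/2) = 17.452402/sin(79.7614°) = 17.734807
C = V + |VC|·bis = (24.7404,18.9314)
T_A = V + ((C−V)·d_A)·d_A = V + 3.1523·d_A = (13.6027,5.4949)
T_B = V + ((C−V)·d_B)·d_B = V + 3.1523·d_B = (9.6060,10.2403)
sweep = 180° − θ = 20.4771°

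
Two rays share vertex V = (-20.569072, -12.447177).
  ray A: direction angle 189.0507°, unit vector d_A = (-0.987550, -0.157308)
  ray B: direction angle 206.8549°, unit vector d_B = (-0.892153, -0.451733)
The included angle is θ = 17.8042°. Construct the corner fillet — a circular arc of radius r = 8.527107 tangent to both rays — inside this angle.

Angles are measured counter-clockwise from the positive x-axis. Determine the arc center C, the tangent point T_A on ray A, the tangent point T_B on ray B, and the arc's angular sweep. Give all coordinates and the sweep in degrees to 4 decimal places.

bisector direction at 197.9528° = (-0.951311,-0.308233)
center distance |VC| = r/sin(θ/2) = 8.527107/sin(8.9021°) = 55.103680
C = V + |VC|·bis = (-72.9898,-29.4320)
T_A = V + ((C−V)·d_A)·d_A = V + 54.4399·d_A = (-74.3312,-21.0110)
T_B = V + ((C−V)·d_B)·d_B = V + 54.4399·d_B = (-69.1378,-37.0395)
sweep = 180° − θ = 162.1958°

center=(-72.9898,-29.4320) T_A=(-74.3312,-21.0110) T_B=(-69.1378,-37.0395) sweep=162.1958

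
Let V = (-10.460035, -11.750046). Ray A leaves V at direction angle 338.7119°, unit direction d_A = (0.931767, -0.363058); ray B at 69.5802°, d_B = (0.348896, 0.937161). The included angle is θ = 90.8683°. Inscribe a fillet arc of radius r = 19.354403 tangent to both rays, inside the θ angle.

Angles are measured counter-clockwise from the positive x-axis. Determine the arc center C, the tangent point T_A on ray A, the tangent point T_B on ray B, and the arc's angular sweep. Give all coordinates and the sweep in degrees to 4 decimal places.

bisector direction at 24.1461° = (0.912506,0.409064)
center distance |VC| = r/sin(θ/2) = 19.354403/sin(45.4342°) = 27.166193
C = V + |VC|·bis = (14.3293,-0.6373)
T_A = V + ((C−V)·d_A)·d_A = V + 19.0633·d_A = (7.3025,-18.6711)
T_B = V + ((C−V)·d_B)·d_B = V + 19.0633·d_B = (-3.8089,6.1153)
sweep = 180° − θ = 89.1317°

center=(14.3293,-0.6373) T_A=(7.3025,-18.6711) T_B=(-3.8089,6.1153) sweep=89.1317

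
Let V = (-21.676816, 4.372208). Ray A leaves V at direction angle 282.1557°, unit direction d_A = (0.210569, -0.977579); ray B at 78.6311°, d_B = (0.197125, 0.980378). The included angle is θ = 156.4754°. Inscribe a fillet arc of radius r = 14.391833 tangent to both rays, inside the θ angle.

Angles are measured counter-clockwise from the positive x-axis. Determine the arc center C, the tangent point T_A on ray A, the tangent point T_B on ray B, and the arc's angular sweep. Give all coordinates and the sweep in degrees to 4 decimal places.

center=(-6.9766,4.4731) T_A=(-21.0458,1.4427) T_B=(-21.0861,7.3101) sweep=23.5246

bisector direction at 0.3934° = (0.999976,0.006866)
center distance |VC| = r/sin(θ/2) = 14.391833/sin(78.2377°) = 14.700518
C = V + |VC|·bis = (-6.9766,4.4731)
T_A = V + ((C−V)·d_A)·d_A = V + 2.9967·d_A = (-21.0458,1.4427)
T_B = V + ((C−V)·d_B)·d_B = V + 2.9967·d_B = (-21.0861,7.3101)
sweep = 180° − θ = 23.5246°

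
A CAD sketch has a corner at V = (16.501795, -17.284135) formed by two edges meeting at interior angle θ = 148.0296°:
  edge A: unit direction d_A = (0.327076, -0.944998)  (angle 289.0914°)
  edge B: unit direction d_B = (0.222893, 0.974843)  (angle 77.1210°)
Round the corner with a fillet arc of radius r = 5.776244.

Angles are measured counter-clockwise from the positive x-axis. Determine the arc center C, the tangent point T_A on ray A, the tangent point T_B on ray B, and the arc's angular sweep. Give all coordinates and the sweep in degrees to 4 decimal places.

bisector direction at 3.1062° = (0.998531,0.054187)
center distance |VC| = r/sin(θ/2) = 5.776244/sin(74.0148°) = 6.008579
C = V + |VC|·bis = (22.5015,-16.9585)
T_A = V + ((C−V)·d_A)·d_A = V + 1.6547·d_A = (17.0430,-18.8478)
T_B = V + ((C−V)·d_B)·d_B = V + 1.6547·d_B = (16.8706,-15.6711)
sweep = 180° − θ = 31.9704°

center=(22.5015,-16.9585) T_A=(17.0430,-18.8478) T_B=(16.8706,-15.6711) sweep=31.9704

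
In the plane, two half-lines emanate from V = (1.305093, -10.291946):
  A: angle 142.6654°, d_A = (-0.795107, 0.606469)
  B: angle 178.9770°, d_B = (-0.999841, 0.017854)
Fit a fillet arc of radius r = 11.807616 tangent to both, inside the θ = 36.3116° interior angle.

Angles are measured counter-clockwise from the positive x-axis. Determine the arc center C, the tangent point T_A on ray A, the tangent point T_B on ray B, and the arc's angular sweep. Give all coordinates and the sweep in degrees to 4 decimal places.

bisector direction at 160.8212° = (-0.944498,0.328517)
center distance |VC| = r/sin(θ/2) = 11.807616/sin(18.1558°) = 37.893263
C = V + |VC|·bis = (-34.4850,2.1566)
T_A = V + ((C−V)·d_A)·d_A = V + 36.0067·d_A = (-27.3241,11.5450)
T_B = V + ((C−V)·d_B)·d_B = V + 36.0067·d_B = (-34.6958,-9.6491)
sweep = 180° − θ = 143.6884°

center=(-34.4850,2.1566) T_A=(-27.3241,11.5450) T_B=(-34.6958,-9.6491) sweep=143.6884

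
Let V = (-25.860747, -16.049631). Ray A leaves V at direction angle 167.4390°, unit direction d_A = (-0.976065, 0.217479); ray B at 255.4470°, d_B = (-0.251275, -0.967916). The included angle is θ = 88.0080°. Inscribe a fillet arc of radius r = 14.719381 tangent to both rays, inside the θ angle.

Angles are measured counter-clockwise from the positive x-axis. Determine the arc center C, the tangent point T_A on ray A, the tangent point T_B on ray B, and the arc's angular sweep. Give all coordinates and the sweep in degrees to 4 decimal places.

center=(-43.9374,-27.1023) T_A=(-40.7362,-12.7352) T_B=(-29.6902,-30.8009) sweep=91.9920

bisector direction at 211.4430° = (-0.853160,-0.521650)
center distance |VC| = r/sin(θ/2) = 14.719381/sin(44.0040°) = 21.187849
C = V + |VC|·bis = (-43.9374,-27.1023)
T_A = V + ((C−V)·d_A)·d_A = V + 15.2402·d_A = (-40.7362,-12.7352)
T_B = V + ((C−V)·d_B)·d_B = V + 15.2402·d_B = (-29.6902,-30.8009)
sweep = 180° − θ = 91.9920°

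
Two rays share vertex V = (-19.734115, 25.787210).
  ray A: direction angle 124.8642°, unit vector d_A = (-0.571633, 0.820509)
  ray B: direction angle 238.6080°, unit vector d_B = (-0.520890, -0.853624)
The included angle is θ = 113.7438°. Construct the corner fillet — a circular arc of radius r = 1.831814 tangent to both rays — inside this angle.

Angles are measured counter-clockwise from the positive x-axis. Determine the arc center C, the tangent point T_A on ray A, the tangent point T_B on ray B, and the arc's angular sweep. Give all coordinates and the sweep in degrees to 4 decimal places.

bisector direction at 181.7361° = (-0.999541,-0.030296)
center distance |VC| = r/sin(θ/2) = 1.831814/sin(56.8719°) = 2.187369
C = V + |VC|·bis = (-21.9205,25.7209)
T_A = V + ((C−V)·d_A)·d_A = V + 1.1954·d_A = (-20.4175,26.7681)
T_B = V + ((C−V)·d_B)·d_B = V + 1.1954·d_B = (-20.3568,24.7668)
sweep = 180° − θ = 66.2562°

center=(-21.9205,25.7209) T_A=(-20.4175,26.7681) T_B=(-20.3568,24.7668) sweep=66.2562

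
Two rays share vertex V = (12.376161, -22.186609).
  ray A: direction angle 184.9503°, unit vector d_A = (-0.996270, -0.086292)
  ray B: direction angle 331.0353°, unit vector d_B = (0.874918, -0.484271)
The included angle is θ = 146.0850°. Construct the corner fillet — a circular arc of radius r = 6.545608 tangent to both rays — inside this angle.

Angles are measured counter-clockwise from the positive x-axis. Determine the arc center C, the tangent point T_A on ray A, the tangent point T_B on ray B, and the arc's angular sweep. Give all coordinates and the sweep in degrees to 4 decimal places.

bisector direction at 257.9928° = (-0.208035,-0.978121)
center distance |VC| = r/sin(θ/2) = 6.545608/sin(73.0425°) = 6.843138
C = V + |VC|·bis = (10.9526,-28.8800)
T_A = V + ((C−V)·d_A)·d_A = V + 1.9959·d_A = (10.3877,-22.3588)
T_B = V + ((C−V)·d_B)·d_B = V + 1.9959·d_B = (14.1224,-23.1532)
sweep = 180° − θ = 33.9150°

center=(10.9526,-28.8800) T_A=(10.3877,-22.3588) T_B=(14.1224,-23.1532) sweep=33.9150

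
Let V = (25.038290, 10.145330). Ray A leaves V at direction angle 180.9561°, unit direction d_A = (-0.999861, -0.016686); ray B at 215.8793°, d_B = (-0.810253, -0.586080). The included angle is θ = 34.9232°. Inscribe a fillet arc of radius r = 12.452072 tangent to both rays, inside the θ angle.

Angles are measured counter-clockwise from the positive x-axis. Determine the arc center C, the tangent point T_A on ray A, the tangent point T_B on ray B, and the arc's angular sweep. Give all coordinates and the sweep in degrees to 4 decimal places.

center=(-14.3338,-2.9655) T_A=(-14.5416,9.4848) T_B=(-7.0359,-13.0549) sweep=145.0768

bisector direction at 198.4177° = (-0.948778,-0.315942)
center distance |VC| = r/sin(θ/2) = 12.452072/sin(17.4616°) = 41.497702
C = V + |VC|·bis = (-14.3338,-2.9655)
T_A = V + ((C−V)·d_A)·d_A = V + 39.5854·d_A = (-14.5416,9.4848)
T_B = V + ((C−V)·d_B)·d_B = V + 39.5854·d_B = (-7.0359,-13.0549)
sweep = 180° − θ = 145.0768°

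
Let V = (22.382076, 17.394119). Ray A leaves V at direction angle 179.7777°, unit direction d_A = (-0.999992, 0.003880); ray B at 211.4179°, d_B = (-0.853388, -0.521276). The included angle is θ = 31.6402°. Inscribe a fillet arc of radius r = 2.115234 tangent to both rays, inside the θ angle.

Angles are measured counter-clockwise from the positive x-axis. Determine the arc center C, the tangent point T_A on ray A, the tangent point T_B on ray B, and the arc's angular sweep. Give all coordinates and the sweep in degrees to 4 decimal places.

bisector direction at 195.5978° = (-0.963173,-0.268883)
center distance |VC| = r/sin(θ/2) = 2.115234/sin(15.8201°) = 7.758973
C = V + |VC|·bis = (14.9088,15.3079)
T_A = V + ((C−V)·d_A)·d_A = V + 7.4651·d_A = (14.9171,17.4231)
T_B = V + ((C−V)·d_B)·d_B = V + 7.4651·d_B = (16.0115,13.5027)
sweep = 180° − θ = 148.3598°

center=(14.9088,15.3079) T_A=(14.9171,17.4231) T_B=(16.0115,13.5027) sweep=148.3598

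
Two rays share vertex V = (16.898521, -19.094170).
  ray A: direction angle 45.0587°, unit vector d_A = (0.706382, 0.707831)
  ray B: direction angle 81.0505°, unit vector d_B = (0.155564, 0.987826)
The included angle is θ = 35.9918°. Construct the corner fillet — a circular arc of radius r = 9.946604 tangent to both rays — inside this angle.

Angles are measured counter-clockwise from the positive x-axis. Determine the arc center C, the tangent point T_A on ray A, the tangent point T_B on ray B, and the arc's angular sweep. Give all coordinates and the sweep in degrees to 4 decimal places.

center=(31.4874,9.6057) T_A=(38.5279,2.5796) T_B=(21.6619,11.1530) sweep=144.0082

bisector direction at 63.0546° = (0.453141,0.891439)
center distance |VC| = r/sin(θ/2) = 9.946604/sin(17.9959°) = 32.194977
C = V + |VC|·bis = (31.4874,9.6057)
T_A = V + ((C−V)·d_A)·d_A = V + 30.6200·d_A = (38.5279,2.5796)
T_B = V + ((C−V)·d_B)·d_B = V + 30.6200·d_B = (21.6619,11.1530)
sweep = 180° − θ = 144.0082°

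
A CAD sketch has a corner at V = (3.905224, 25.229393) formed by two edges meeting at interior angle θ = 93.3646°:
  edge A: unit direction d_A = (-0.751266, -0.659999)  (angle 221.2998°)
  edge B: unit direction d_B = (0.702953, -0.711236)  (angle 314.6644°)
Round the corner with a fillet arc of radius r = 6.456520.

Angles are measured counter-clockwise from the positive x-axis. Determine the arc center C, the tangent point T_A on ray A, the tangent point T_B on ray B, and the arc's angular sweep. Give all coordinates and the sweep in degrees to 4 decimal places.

bisector direction at 267.9821° = (-0.035212,-0.999380)
center distance |VC| = r/sin(θ/2) = 6.456520/sin(46.6823°) = 8.874199
C = V + |VC|·bis = (3.5927,16.3607)
T_A = V + ((C−V)·d_A)·d_A = V + 6.0881·d_A = (-0.6685,21.2113)
T_B = V + ((C−V)·d_B)·d_B = V + 6.0881·d_B = (8.1849,20.8993)
sweep = 180° − θ = 86.6354°

center=(3.5927,16.3607) T_A=(-0.6685,21.2113) T_B=(8.1849,20.8993) sweep=86.6354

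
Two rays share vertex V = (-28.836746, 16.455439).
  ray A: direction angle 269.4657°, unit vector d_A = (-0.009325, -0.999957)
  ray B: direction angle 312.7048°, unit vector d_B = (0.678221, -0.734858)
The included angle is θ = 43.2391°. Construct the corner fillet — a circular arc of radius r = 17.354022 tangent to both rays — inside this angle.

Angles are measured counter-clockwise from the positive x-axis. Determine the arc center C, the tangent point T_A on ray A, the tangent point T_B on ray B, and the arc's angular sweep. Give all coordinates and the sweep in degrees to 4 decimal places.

center=(-11.8918,-27.4921) T_A=(-29.2451,-27.3303) T_B=(0.8609,-15.7222) sweep=136.7609

bisector direction at 291.0853° = (0.359757,-0.933046)
center distance |VC| = r/sin(θ/2) = 17.354022/sin(21.6196°) = 47.101124
C = V + |VC|·bis = (-11.8918,-27.4921)
T_A = V + ((C−V)·d_A)·d_A = V + 43.7876·d_A = (-29.2451,-27.3303)
T_B = V + ((C−V)·d_B)·d_B = V + 43.7876·d_B = (0.8609,-15.7222)
sweep = 180° − θ = 136.7609°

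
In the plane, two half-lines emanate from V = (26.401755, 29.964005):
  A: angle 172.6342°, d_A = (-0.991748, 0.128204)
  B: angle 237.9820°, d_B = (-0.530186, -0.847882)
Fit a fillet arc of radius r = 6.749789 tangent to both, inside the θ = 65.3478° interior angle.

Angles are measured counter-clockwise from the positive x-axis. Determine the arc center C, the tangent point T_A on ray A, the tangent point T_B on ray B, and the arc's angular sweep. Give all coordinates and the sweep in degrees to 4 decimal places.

bisector direction at 205.3081° = (-0.904022,-0.427486)
center distance |VC| = r/sin(θ/2) = 6.749789/sin(32.6739°) = 12.502922
C = V + |VC|·bis = (15.0988,24.6192)
T_A = V + ((C−V)·d_A)·d_A = V + 10.5244·d_A = (15.9642,31.3133)
T_B = V + ((C−V)·d_B)·d_B = V + 10.5244·d_B = (20.8219,21.0405)
sweep = 180° − θ = 114.6522°

center=(15.0988,24.6192) T_A=(15.9642,31.3133) T_B=(20.8219,21.0405) sweep=114.6522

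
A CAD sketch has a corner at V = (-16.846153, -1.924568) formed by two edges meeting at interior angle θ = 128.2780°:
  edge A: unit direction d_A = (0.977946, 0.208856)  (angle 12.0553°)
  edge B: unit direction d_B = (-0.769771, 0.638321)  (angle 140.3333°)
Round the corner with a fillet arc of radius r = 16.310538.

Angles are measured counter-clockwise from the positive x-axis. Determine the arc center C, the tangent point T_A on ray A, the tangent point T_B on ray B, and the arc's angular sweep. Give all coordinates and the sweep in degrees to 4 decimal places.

bisector direction at 76.1943° = (0.238630,0.971111)
center distance |VC| = r/sin(θ/2) = 16.310538/sin(64.1390°) = 18.125742
C = V + |VC|·bis = (-12.5208,15.6775)
T_A = V + ((C−V)·d_A)·d_A = V + 7.9063·d_A = (-9.1143,-0.2733)
T_B = V + ((C−V)·d_B)·d_B = V + 7.9063·d_B = (-22.9322,3.1222)
sweep = 180° − θ = 51.7220°

center=(-12.5208,15.6775) T_A=(-9.1143,-0.2733) T_B=(-22.9322,3.1222) sweep=51.7220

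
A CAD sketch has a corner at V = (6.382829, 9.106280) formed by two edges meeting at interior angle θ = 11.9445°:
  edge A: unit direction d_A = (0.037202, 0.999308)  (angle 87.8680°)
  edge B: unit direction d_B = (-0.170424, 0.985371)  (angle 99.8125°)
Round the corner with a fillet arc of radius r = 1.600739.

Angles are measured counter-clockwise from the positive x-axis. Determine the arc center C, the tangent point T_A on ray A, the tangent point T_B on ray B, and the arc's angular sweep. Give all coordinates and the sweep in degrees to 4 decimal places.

center=(5.3524,24.4565) T_A=(6.9521,24.3970) T_B=(3.7751,24.1837) sweep=168.0555

bisector direction at 93.8402° = (-0.066975,0.997755)
center distance |VC| = r/sin(θ/2) = 1.600739/sin(5.9722°) = 15.384802
C = V + |VC|·bis = (5.3524,24.4565)
T_A = V + ((C−V)·d_A)·d_A = V + 15.3013·d_A = (6.9521,24.3970)
T_B = V + ((C−V)·d_B)·d_B = V + 15.3013·d_B = (3.7751,24.1837)
sweep = 180° − θ = 168.0555°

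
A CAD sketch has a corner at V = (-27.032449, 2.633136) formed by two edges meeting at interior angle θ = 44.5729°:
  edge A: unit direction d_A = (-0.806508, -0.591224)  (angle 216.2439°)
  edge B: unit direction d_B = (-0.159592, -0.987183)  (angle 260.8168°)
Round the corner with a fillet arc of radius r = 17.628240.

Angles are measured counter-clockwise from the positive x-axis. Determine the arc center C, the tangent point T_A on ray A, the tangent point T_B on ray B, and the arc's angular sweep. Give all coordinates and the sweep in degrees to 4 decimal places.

bisector direction at 238.5304° = (-0.522047,-0.852917)
center distance |VC| = r/sin(θ/2) = 17.628240/sin(22.2864°) = 46.483397
C = V + |VC|·bis = (-51.2990,-37.0133)
T_A = V + ((C−V)·d_A)·d_A = V + 43.0111·d_A = (-61.7212,-22.7960)
T_B = V + ((C−V)·d_B)·d_B = V + 43.0111·d_B = (-33.8967,-39.8267)
sweep = 180° − θ = 135.4271°

center=(-51.2990,-37.0133) T_A=(-61.7212,-22.7960) T_B=(-33.8967,-39.8267) sweep=135.4271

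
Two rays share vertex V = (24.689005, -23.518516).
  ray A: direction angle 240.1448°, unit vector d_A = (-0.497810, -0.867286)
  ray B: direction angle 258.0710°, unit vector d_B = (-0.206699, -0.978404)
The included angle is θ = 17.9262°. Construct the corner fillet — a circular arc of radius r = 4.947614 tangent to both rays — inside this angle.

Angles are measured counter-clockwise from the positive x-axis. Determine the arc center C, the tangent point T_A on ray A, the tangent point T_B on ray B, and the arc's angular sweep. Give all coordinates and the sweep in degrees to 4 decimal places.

bisector direction at 249.1079° = (-0.356609,-0.934254)
center distance |VC| = r/sin(θ/2) = 4.947614/sin(8.9631°) = 31.756527
C = V + |VC|·bis = (13.3643,-53.1872)
T_A = V + ((C−V)·d_A)·d_A = V + 31.3687·d_A = (9.0733,-50.7242)
T_B = V + ((C−V)·d_B)·d_B = V + 31.3687·d_B = (18.2051,-54.2098)
sweep = 180° − θ = 162.0738°

center=(13.3643,-53.1872) T_A=(9.0733,-50.7242) T_B=(18.2051,-54.2098) sweep=162.0738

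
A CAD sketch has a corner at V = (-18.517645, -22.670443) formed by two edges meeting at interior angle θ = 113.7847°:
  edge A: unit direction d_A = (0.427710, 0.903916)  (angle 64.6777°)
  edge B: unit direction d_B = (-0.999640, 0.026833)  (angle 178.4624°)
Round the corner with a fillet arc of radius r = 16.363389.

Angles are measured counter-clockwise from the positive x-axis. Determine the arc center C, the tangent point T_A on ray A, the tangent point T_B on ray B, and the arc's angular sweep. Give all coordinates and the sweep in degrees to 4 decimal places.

center=(-28.7450,-6.0266) T_A=(-13.9539,-13.0254) T_B=(-29.1841,-22.3841) sweep=66.2153

bisector direction at 121.5701° = (-0.523541,0.852001)
center distance |VC| = r/sin(θ/2) = 16.363389/sin(56.8924°) = 19.534974
C = V + |VC|·bis = (-28.7450,-6.0266)
T_A = V + ((C−V)·d_A)·d_A = V + 10.6703·d_A = (-13.9539,-13.0254)
T_B = V + ((C−V)·d_B)·d_B = V + 10.6703·d_B = (-29.1841,-22.3841)
sweep = 180° − θ = 66.2153°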